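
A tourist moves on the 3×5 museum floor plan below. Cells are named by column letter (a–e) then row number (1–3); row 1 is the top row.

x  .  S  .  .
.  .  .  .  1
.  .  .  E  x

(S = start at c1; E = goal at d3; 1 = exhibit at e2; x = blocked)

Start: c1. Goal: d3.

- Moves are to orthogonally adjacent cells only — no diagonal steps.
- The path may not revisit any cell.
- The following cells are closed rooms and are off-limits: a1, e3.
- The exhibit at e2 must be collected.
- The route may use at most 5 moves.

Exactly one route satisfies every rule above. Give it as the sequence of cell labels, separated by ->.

The budget equals the shortest possible length, so every move has to be on a shortest route through the required cells.
Route from c1: 2× right (reaching e1), down to e2, left to d2, down to d3 — 5 moves in all.
Check: all required cells visited; 5 ≤ 5 moves.

c1 -> d1 -> e1 -> e2 -> d2 -> d3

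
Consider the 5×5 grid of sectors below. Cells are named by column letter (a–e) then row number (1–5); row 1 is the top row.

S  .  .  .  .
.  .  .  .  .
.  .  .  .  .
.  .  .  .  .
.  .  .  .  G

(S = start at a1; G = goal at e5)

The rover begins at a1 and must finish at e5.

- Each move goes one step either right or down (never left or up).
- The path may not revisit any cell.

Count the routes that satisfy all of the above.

70

A right/down-only route from a1 to e5 makes exactly 4 down-moves and 4 right-moves in some order.
With no other constraints that would be C(8,4) = 70 routes.
That gives 70 routes.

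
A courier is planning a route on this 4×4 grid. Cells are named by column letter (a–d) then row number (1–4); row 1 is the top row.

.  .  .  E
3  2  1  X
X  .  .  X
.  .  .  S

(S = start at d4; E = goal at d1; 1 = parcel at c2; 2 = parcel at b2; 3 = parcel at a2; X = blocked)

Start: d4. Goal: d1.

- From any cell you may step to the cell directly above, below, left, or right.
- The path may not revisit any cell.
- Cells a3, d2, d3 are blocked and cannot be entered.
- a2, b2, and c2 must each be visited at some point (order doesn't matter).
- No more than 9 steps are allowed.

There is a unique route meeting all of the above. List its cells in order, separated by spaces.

The 9-move cap with required stops at a2, b2, c2 leaves no slack for detours.
Route from d4: left to c4, 2× up (reaching c2), 2× left (reaching a2), up to a1, 3× right (reaching d1) — 9 moves in all.
Check: all required cells visited; 9 ≤ 9 moves.

d4 c4 c3 c2 b2 a2 a1 b1 c1 d1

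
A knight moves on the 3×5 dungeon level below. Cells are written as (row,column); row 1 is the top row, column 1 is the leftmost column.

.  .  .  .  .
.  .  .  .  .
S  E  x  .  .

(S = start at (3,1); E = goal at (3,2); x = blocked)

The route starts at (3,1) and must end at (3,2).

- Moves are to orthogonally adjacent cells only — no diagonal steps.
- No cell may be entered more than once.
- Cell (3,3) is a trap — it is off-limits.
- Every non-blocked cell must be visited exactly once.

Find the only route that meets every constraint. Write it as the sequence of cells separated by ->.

Need to visit all 14 open cells exactly once, starting at (3,1) and ending at (3,2).
Route from (3,1): up 2 to (1,1), right 4 to (1,5), down 2 to (3,5), left 1 to (3,4), up 1 to (2,4), left 2 to (2,2), down 1 to (3,2) — 13 moves in all.
Check: all 14 open cells covered.

(3,1) -> (2,1) -> (1,1) -> (1,2) -> (1,3) -> (1,4) -> (1,5) -> (2,5) -> (3,5) -> (3,4) -> (2,4) -> (2,3) -> (2,2) -> (3,2)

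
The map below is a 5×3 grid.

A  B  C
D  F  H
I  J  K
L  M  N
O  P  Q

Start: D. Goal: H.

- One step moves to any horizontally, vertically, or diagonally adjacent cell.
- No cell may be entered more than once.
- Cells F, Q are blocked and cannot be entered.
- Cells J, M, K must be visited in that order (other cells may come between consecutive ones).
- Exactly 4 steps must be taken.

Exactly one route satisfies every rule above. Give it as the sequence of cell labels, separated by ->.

The waypoints must appear in the order J, M, K, with no cell reused.
Route from D: down-right 1 to J, down 1 to M, up-right 1 to K, up 1 to H — 4 moves in all.
Check: order respected (J at step 1, M at step 2, K at step 3); 4 moves as required.

D -> J -> M -> K -> H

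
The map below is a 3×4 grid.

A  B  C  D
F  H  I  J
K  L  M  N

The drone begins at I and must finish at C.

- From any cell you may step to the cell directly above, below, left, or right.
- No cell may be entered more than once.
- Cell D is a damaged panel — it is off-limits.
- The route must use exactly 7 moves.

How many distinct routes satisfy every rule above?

5

Need simple routes of exactly 7 moves from I to C (Manhattan distance 1, so 3 moves are spent on a detour and 3 undoing it).
Enumerating: I M L H F A B C | I M L K F A B C | I M L K F H B C | I H L K F A B C | I J N M L H B C.
That gives 5 routes.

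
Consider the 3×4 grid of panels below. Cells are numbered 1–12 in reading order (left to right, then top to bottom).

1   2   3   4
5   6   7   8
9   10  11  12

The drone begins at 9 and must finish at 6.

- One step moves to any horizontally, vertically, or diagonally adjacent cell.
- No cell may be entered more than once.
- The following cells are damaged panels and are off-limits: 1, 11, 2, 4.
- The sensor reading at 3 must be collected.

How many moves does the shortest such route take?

Any route passes through 3 somewhere between 9 and 6. Summing Chebyshev distances along the two legs (9 → 3 → 6) gives a lower bound of 2 + 1 = 3 moves.
The shortest route satisfying every rule uses 4 moves: 9 → 10 → 7 → 3 → 6.
The bound of 3 isn't tight here; checking systematically, no route of length 3 through 3 satisfies every constraint, so 4 is the minimum.

4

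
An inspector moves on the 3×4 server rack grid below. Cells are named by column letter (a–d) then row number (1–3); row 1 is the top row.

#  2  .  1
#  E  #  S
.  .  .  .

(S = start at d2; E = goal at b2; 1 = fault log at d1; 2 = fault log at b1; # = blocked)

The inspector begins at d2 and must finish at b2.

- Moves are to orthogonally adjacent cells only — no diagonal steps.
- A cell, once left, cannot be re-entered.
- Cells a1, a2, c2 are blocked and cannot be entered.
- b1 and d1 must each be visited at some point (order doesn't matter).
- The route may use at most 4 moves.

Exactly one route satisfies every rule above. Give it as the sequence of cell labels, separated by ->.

Any route must reach b1 and d1 and still end at b2 within 4 moves, so the order of the required stops is forced.
Route from d2: up to d1, 2× left (reaching b1), down to b2 — 4 moves in all.
Check: all required cells visited; 4 ≤ 4 moves.

d2 -> d1 -> c1 -> b1 -> b2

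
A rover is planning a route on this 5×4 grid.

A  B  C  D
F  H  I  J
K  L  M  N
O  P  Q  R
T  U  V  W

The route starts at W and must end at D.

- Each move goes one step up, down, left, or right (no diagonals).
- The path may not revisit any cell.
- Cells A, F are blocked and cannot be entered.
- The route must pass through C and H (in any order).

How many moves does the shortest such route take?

Any route passes through C and H in some order between W and D. Summing Manhattan distances along each leg and taking the cheapest ordering (W → H → C → D) gives a lower bound of 5 + 2 + 1 = 8 moves.
A route of 8 moves achieves this: W → R → N → J → I → H → B → C → D.
Since 8 matches the lower bound, it is optimal.

8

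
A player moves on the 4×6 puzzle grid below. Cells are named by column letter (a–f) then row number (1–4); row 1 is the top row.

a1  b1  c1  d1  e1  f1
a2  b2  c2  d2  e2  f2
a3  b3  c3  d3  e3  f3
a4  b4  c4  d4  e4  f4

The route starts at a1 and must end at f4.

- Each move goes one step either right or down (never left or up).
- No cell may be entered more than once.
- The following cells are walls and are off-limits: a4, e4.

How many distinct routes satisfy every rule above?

21

A right/down-only route from a1 to f4 makes exactly 3 down-moves and 5 right-moves in some order.
With no other constraints that would be C(8,3) = 56 routes.
Subtract routes through each blocked cell (inclusion–exclusion for overlaps): − through a4: 1 − through e4: 35 + through a4&e4: 1 → 21.
That gives 21 routes.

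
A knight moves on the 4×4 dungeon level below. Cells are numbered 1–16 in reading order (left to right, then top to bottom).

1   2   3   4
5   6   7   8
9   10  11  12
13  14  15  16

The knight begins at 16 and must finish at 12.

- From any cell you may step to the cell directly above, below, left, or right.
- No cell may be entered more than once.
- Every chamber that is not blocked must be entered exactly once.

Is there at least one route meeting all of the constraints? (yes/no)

yes

One route that works: 16 → 15 → 11 → 7 → 6 → 10 → 14 → 13 → 9 → 5 → 1 → 2 → 3 → 4 → 8 → 12.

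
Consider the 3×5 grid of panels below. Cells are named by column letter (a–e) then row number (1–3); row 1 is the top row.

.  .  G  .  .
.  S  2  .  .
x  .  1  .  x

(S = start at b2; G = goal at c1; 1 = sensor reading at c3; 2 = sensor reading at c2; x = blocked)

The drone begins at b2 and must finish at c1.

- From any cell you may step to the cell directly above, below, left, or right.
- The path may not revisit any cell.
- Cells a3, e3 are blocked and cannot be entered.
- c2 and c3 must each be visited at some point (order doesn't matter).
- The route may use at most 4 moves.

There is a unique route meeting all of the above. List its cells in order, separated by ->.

Any route must reach c2 and c3 and still end at c1 within 4 moves, so the order of the required stops is forced.
Route from b2: down to b3, right to c3, 2× up (reaching c1) — 4 moves in all.
Check: all required cells visited; 4 ≤ 4 moves.

b2 -> b3 -> c3 -> c2 -> c1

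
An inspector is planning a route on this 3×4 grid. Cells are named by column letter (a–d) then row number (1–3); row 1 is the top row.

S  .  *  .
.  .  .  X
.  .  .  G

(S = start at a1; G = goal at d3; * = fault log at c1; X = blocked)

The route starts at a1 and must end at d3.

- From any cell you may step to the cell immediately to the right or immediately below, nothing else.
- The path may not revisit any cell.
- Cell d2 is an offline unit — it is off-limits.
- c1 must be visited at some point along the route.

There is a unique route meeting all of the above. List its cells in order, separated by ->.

a1 -> b1 -> c1 -> c2 -> c3 -> d3

Moves only go right or down, so the column and row indices never decrease.
Route from a1: 2× right (reaching c1), 2× down (reaching c3), right to d3 — 5 moves in all.
Check: all required cells visited.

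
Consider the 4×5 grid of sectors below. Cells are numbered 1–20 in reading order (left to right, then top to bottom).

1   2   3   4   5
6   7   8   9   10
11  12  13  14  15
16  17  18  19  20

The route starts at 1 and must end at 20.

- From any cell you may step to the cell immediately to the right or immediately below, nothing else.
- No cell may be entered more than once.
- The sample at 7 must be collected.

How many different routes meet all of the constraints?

20

A right/down-only route from 1 to 20 makes exactly 3 down-moves and 4 right-moves in some order.
With no other constraints that would be C(7,3) = 35 routes.
Split at 7 and multiply the segment counts: 1→7: 2; 7→20: 10; product = 20.
That gives 20 routes.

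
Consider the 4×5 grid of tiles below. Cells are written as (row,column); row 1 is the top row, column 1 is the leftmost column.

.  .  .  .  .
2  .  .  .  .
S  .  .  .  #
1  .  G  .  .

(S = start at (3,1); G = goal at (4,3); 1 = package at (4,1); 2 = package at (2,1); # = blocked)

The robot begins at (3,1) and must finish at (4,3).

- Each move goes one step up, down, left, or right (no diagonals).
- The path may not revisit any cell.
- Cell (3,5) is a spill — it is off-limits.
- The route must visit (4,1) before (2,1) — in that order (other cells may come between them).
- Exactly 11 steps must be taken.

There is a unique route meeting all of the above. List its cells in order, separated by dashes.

(3,1) - (4,1) - (4,2) - (3,2) - (2,2) - (2,1) - (1,1) - (1,2) - (1,3) - (2,3) - (3,3) - (4,3)

The waypoints must appear in the order (4,1), (2,1), with no cell reused.
Route from (3,1): down to (4,1), right to (4,2), 2× up (reaching (2,2)), left to (2,1), up to (1,1), 2× right (reaching (1,3)), 3× down (reaching (4,3)) — 11 moves in all.
Check: order respected (1 at step 1, 2 at step 5); 11 moves as required.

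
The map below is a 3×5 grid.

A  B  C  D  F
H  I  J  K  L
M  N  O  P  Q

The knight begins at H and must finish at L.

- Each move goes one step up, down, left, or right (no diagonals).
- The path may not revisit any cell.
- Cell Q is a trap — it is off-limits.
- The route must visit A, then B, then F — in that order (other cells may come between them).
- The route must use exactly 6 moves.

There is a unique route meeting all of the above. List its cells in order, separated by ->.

The waypoints must appear in the order A, B, F, with no cell reused.
Route from H: up 1 to A, right 4 to F, down 1 to L — 6 moves in all.
Check: order respected (A at step 1, B at step 2, F at step 5); 6 moves as required.

H -> A -> B -> C -> D -> F -> L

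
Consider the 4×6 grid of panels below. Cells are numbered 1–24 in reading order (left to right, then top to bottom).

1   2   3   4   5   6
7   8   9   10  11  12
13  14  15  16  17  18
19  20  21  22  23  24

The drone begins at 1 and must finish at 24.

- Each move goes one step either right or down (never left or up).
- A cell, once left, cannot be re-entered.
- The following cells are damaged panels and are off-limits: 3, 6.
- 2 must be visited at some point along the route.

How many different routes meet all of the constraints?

15

A right/down-only route from 1 to 24 makes exactly 3 down-moves and 5 right-moves in some order.
With no other constraints that would be C(8,3) = 56 routes.
Split at 2 and multiply the segment counts (each segment already excludes blocked cells): 1→2: 1; 2→24: 15; product = 15.
That gives 15 routes.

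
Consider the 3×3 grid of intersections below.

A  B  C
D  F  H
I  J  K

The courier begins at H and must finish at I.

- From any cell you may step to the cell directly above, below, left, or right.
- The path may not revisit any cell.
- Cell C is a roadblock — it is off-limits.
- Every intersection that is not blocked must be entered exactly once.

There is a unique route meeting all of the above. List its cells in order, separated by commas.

Need to visit all 8 open cells exactly once, starting at H and ending at I.
Route from H: down to K, left to J, 2× up (reaching B), left to A, 2× down (reaching I) — 7 moves in all.
Check: all 8 open cells covered.

H, K, J, F, B, A, D, I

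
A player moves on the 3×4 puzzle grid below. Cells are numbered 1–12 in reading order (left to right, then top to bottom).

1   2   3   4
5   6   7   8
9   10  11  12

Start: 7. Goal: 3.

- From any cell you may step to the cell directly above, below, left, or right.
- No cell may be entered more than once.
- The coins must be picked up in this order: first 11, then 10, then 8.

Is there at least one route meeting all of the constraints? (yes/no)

Ignoring the required order, 7 revisit-free routes from 7 to 3 pass through all of 11, 10, and 8; the waypoint orders that occur are 8 → 11 → 10 (4); 10 → 11 → 8 (3) — never 11 → 10 → 8.

no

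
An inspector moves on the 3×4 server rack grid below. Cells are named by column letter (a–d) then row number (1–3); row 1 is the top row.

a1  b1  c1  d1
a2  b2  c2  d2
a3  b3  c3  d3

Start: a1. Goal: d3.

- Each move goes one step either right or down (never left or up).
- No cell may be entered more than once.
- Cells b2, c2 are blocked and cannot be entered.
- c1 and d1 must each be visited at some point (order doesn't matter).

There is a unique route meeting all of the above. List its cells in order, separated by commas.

a1, b1, c1, d1, d2, d3

Moves only go right or down, so the column and row indices never decrease.
Route from a1: right 3 to d1, down 2 to d3 — 5 moves in all.
Check: all required cells visited.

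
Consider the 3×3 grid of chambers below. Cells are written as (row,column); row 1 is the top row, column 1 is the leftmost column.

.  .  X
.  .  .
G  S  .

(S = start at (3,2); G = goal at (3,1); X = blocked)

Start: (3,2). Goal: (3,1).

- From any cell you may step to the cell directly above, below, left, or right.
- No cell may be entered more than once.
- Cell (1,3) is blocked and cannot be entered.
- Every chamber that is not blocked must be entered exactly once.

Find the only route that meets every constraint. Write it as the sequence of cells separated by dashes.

(3,2) - (3,3) - (2,3) - (2,2) - (1,2) - (1,1) - (2,1) - (3,1)

Need to visit all 8 open cells exactly once, starting at (3,2) and ending at (3,1).
Cell (1,1) has only two open neighbours ((2,1) and (1,2)), so the path must pass straight through it: one of those is the cell it's entered from and the other is where it exits.
Route from (3,2): right 1 to (3,3), up 1 to (2,3), left 1 to (2,2), up 1 to (1,2), left 1 to (1,1), down 2 to (3,1) — 7 moves in all.
Check: all 8 open cells covered.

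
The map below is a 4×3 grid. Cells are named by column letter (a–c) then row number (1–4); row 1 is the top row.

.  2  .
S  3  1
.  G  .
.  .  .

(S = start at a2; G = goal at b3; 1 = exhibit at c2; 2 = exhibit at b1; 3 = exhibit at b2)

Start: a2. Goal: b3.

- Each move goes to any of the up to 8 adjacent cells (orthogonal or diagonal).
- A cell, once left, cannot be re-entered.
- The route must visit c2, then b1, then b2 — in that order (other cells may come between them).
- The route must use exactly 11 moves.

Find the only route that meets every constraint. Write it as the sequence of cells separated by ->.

The waypoints must appear in the order c2, b1, b2, with no cell reused.
Route from a2: down 2 to a4, right 2 to c4, up 3 to c1, left 2 to a1, down-right 1 to b2, down 1 to b3 — 11 moves in all.
Check: order respected (1 at step 6, 2 at step 8, 3 at step 10); 11 moves as required.

a2 -> a3 -> a4 -> b4 -> c4 -> c3 -> c2 -> c1 -> b1 -> a1 -> b2 -> b3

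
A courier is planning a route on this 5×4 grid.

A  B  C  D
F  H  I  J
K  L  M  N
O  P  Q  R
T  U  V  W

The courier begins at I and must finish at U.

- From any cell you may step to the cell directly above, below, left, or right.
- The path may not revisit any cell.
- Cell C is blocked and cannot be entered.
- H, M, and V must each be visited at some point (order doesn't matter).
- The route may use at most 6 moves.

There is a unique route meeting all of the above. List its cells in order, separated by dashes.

The budget equals the shortest possible length, so every move has to be on a shortest route through the required cells.
Route from I: left 1 to H, down 1 to L, right 1 to M, down 2 to V, left 1 to U — 6 moves in all.
Check: all required cells visited; 6 ≤ 6 moves.

I - H - L - M - Q - V - U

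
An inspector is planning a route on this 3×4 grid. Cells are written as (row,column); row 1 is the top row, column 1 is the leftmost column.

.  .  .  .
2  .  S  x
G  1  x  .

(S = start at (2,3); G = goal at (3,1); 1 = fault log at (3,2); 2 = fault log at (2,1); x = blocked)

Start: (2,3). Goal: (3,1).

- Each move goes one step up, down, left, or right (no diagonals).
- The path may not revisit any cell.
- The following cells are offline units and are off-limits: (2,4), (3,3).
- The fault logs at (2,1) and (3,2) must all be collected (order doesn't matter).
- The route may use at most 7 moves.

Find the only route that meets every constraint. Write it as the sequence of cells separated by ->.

(2,3) -> (1,3) -> (1,2) -> (1,1) -> (2,1) -> (2,2) -> (3,2) -> (3,1)

The budget equals the shortest possible length, so every move has to be on a shortest route through the required cells.
Route from (2,3): up to (1,3), 2× left (reaching (1,1)), down to (2,1), right to (2,2), down to (3,2), left to (3,1) — 7 moves in all.
Check: all required cells visited; 7 ≤ 7 moves.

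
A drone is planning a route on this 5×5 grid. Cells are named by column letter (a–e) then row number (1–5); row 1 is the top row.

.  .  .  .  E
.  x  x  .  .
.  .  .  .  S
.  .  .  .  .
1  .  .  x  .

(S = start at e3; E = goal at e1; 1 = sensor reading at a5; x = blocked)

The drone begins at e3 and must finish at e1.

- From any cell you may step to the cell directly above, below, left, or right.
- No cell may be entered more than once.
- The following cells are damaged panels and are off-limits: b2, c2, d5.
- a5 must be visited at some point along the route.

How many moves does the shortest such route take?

14

Any route passes through a5 somewhere between e3 and e1. Summing Manhattan distances along the two legs (e3 → a5 → e1) gives a lower bound of 6 + 8 = 14 moves.
A route of 14 moves achieves this: e3 → e4 → d4 → c4 → c5 → b5 → a5 → a4 → a3 → a2 → a1 → b1 → c1 → d1 → e1.
Since 14 matches the lower bound, it is optimal.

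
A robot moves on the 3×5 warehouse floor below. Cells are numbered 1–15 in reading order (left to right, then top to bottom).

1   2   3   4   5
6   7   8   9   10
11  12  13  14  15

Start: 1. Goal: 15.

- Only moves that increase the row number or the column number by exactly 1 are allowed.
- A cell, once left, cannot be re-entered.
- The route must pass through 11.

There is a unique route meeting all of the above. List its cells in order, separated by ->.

1 -> 6 -> 11 -> 12 -> 13 -> 14 -> 15

Moves only go right or down, so the column and row indices never decrease.
Route from 1: 2× down (reaching 11), 4× right (reaching 15) — 6 moves in all.
Check: all required cells visited.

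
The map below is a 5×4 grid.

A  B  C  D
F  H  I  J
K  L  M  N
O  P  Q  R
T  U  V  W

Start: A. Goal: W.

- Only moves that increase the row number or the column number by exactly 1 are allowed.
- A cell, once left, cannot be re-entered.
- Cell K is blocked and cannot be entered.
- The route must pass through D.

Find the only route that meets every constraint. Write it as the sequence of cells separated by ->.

Moves only go right or down, so the column and row indices never decrease.
Route from A: right 3 to D, down 4 to W — 7 moves in all.
Check: all required cells visited.

A -> B -> C -> D -> J -> N -> R -> W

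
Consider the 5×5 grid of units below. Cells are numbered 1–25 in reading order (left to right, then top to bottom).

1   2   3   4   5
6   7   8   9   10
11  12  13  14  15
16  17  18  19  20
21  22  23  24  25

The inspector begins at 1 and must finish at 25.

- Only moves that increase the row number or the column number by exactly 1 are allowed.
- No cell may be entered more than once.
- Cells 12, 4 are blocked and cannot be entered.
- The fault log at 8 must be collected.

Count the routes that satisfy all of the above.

A right/down-only route from 1 to 25 makes exactly 4 down-moves and 4 right-moves in some order.
With no other constraints that would be C(8,4) = 70 routes.
Split at 8 and multiply the segment counts (each segment already excludes blocked cells): 1→8: 3; 8→25: 10; product = 30.
That gives 30 routes.

30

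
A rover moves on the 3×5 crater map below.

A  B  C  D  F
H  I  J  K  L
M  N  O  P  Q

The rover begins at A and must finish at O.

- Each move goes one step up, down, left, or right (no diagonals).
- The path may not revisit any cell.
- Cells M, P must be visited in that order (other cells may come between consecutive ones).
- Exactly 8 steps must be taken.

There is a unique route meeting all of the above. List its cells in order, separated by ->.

A -> H -> M -> N -> I -> J -> K -> P -> O

The waypoints must appear in the order M, P, with no cell reused.
Route from A: 2× down (reaching M), right to N, up to I, 2× right (reaching K), down to P, left to O — 8 moves in all.
Check: order respected (M at step 2, P at step 7); 8 moves as required.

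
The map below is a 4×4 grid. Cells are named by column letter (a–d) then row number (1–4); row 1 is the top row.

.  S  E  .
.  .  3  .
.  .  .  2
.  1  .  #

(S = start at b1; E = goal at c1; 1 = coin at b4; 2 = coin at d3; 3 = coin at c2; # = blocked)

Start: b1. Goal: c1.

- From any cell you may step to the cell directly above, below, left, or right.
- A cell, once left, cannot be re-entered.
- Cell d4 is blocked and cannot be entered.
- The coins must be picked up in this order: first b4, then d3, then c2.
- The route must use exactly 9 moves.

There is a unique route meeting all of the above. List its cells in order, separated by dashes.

The waypoints must appear in the order b4, d3, c2, with no cell reused.
Route from b1: down 3 to b4, right 1 to c4, up 1 to c3, right 1 to d3, up 1 to d2, left 1 to c2, up 1 to c1 — 9 moves in all.
Check: order respected (1 at step 3, 2 at step 6, 3 at step 8); 9 moves as required.

b1 - b2 - b3 - b4 - c4 - c3 - d3 - d2 - c2 - c1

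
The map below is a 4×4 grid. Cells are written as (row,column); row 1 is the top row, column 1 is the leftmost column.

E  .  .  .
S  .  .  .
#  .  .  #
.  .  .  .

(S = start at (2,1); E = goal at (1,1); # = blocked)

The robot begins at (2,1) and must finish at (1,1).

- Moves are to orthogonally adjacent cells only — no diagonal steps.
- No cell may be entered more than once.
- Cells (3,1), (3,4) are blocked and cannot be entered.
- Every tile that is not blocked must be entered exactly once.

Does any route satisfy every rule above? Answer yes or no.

no

Cell (4,1) has only one open neighbour but is neither the start nor the goal, so a Hamiltonian route would have to both enter and leave it through the same neighbour — impossible without revisiting.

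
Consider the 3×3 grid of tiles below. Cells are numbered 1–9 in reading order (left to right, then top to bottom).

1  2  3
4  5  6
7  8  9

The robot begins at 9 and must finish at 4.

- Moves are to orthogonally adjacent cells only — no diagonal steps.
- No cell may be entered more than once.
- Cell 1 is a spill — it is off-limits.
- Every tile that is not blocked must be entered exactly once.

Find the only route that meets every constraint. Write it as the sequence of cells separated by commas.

Need to visit all 8 open cells exactly once, starting at 9 and ending at 4.
Cell 3 has only two open neighbours (6 and 2), so the path must pass straight through it: one of those is the cell it's entered from and the other is where it exits.
Route from 9: up 2 to 3, left 1 to 2, down 2 to 8, left 1 to 7, up 1 to 4 — 7 moves in all.
Check: all 8 open cells covered.

9, 6, 3, 2, 5, 8, 7, 4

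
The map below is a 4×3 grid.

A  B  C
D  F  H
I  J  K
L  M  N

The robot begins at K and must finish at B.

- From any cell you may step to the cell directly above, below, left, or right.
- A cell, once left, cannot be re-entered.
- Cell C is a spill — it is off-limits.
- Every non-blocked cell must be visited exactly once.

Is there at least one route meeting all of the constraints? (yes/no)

no

Colour the cells like a checkerboard: each orthogonal step flips colour, so a Hamiltonian route alternates colours. Here there are 5 cells of one colour and 6 of the other, with start on the opposite colour to the goal — the counts and endpoints can't be arranged into an alternating sequence of length 11, so no Hamiltonian route exists.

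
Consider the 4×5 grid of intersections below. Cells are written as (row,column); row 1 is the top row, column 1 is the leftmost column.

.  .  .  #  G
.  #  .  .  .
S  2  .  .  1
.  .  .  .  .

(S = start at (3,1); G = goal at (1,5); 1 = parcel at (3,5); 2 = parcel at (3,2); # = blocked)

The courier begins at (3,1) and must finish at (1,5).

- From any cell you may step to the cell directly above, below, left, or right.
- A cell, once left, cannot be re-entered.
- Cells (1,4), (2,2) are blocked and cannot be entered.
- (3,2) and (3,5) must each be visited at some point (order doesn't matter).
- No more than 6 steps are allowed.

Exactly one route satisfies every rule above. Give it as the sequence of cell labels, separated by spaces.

(3,1) (3,2) (3,3) (3,4) (3,5) (2,5) (1,5)

Any route must reach (3,2) and (3,5) and still end at (1,5) within 6 moves, so the order of the required stops is forced.
Route from (3,1): 4× right (reaching (3,5)), 2× up (reaching (1,5)) — 6 moves in all.
Check: all required cells visited; 6 ≤ 6 moves.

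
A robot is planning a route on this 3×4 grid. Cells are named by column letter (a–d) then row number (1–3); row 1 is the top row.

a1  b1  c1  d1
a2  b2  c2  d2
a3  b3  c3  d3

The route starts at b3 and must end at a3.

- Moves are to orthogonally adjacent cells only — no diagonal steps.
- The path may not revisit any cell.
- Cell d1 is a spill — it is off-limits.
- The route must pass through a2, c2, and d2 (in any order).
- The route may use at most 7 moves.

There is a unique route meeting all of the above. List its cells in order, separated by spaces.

b3 c3 d3 d2 c2 b2 a2 a3

The 7-move cap with required stops at a2, c2, d2 leaves no slack for detours.
Route from b3: 2× right (reaching d3), up to d2, 3× left (reaching a2), down to a3 — 7 moves in all.
Check: all required cells visited; 7 ≤ 7 moves.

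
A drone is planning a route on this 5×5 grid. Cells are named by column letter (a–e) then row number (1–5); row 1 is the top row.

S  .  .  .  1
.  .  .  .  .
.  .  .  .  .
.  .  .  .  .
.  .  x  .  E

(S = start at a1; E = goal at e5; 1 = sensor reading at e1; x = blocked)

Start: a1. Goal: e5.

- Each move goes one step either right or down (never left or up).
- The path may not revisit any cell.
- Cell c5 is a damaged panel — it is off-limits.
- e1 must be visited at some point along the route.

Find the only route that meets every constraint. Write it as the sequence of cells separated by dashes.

Moves only go right or down, so the column and row indices never decrease.
Route from a1: right 4 to e1, down 4 to e5 — 8 moves in all.
Check: all required cells visited.

a1 - b1 - c1 - d1 - e1 - e2 - e3 - e4 - e5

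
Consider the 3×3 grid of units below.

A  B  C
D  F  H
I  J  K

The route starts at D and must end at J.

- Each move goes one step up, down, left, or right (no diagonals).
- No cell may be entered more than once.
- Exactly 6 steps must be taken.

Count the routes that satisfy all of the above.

4

Need simple routes of exactly 6 moves from D to J (Manhattan distance 2, so 2 moves are spent on a detour and 2 undoing it).
Enumerating: D A B F H K J | D A B C H K J | D A B C H F J | D F B C H K J.
That gives 4 routes.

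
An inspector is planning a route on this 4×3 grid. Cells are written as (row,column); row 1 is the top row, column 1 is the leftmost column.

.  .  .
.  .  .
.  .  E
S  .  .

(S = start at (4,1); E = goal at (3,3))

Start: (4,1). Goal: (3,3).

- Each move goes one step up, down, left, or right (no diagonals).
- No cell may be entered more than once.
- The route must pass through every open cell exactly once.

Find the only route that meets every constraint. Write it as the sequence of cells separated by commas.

(4,1), (3,1), (2,1), (1,1), (1,2), (1,3), (2,3), (2,2), (3,2), (4,2), (4,3), (3,3)

Need to visit all 12 open cells exactly once, starting at (4,1) and ending at (3,3).
Cell (1,1) has only two open neighbours ((2,1) and (1,2)), so the path must pass straight through it: one of those is the cell it's entered from and the other is where it exits.
Route from (4,1): up 3 to (1,1), right 2 to (1,3), down 1 to (2,3), left 1 to (2,2), down 2 to (4,2), right 1 to (4,3), up 1 to (3,3) — 11 moves in all.
Check: all 12 open cells covered.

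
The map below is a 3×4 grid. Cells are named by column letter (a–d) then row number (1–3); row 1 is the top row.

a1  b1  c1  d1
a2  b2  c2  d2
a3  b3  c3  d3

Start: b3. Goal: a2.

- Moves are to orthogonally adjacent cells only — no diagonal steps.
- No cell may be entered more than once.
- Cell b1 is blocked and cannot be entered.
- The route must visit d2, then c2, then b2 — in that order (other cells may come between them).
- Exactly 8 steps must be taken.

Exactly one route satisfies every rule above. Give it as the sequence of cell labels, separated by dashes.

The waypoints must appear in the order d2, c2, b2, with no cell reused.
Route from b3: right 2 to d3, up 2 to d1, left 1 to c1, down 1 to c2, left 2 to a2 — 8 moves in all.
Check: order respected (d2 at step 3, c2 at step 6, b2 at step 7); 8 moves as required.

b3 - c3 - d3 - d2 - d1 - c1 - c2 - b2 - a2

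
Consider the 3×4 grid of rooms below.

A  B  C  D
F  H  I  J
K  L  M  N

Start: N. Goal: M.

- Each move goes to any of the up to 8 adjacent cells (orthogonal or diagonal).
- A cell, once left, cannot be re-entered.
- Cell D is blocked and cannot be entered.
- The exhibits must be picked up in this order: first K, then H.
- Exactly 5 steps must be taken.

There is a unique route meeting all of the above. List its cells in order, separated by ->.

The waypoints must appear in the order K, H, with no cell reused.
Route from N: up-left 1 to I, down-left 1 to L, left 1 to K, up-right 1 to H, down-right 1 to M — 5 moves in all.
Check: order respected (K at step 3, H at step 4); 5 moves as required.

N -> I -> L -> K -> H -> M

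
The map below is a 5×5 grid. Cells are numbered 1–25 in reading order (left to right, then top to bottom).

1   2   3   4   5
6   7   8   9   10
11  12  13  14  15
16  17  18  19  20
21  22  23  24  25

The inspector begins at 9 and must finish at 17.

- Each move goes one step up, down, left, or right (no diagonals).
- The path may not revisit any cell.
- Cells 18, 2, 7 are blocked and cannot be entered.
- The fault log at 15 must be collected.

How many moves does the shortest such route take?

6

Any route passes through 15 somewhere between 9 and 17. Summing Manhattan distances along the two legs (9 → 15 → 17) gives a lower bound of 2 + 4 = 6 moves.
A route of 6 moves achieves this: 9 → 10 → 15 → 14 → 13 → 12 → 17.
Since 6 matches the lower bound, it is optimal.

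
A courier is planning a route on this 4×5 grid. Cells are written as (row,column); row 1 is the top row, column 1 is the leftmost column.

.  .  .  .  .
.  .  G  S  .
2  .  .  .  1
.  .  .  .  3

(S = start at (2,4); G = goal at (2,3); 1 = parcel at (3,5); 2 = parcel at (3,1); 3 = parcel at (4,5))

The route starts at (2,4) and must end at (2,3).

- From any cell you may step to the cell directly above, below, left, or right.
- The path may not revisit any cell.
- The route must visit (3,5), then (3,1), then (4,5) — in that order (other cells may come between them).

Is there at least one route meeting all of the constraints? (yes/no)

Ignoring the required order, 138 revisit-free routes from (2,4) to (2,3) pass through all of (3,5), (3,1), and (4,5); the waypoint orders that occur are (3,5) → (4,5) → (3,1) (104); (3,1) → (4,5) → (3,5) (19); (4,5) → (3,5) → (3,1) (15) — never (3,5) → (3,1) → (4,5).

no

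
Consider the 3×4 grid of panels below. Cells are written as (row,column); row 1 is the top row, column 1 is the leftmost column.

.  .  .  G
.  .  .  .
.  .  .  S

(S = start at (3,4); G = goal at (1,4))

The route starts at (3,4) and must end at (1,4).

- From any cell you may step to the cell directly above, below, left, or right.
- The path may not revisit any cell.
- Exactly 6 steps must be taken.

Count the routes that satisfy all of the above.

Need simple routes of exactly 6 moves from (3,4) to (1,4) (Manhattan distance 2, so 2 moves are spent on a detour and 2 undoing it).
Enumerating: (3,4) (2,4) (2,3) (2,2) (1,2) (1,3) (1,4) | (3,4) (3,3) (2,3) (2,2) (1,2) (1,3) (1,4) | (3,4) (3,3) (3,2) (2,2) (1,2) (1,3) (1,4) | (3,4) (3,3) (3,2) (2,2) (2,3) (1,3) (1,4) | (3,4) (3,3) (3,2) (2,2) (2,3) (2,4) (1,4).
That gives 5 routes.

5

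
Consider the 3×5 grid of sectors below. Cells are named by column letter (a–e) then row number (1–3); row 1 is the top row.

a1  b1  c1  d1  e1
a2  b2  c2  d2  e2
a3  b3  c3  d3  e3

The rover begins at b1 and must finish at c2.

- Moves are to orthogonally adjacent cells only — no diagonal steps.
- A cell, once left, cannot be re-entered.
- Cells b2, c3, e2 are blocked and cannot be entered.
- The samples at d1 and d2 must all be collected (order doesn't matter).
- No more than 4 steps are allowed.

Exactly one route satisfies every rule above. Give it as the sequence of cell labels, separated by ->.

b1 -> c1 -> d1 -> d2 -> c2

The budget equals the shortest possible length, so every move has to be on a shortest route through the required cells.
Route from b1: right 2 to d1, down 1 to d2, left 1 to c2 — 4 moves in all.
Check: all required cells visited; 4 ≤ 4 moves.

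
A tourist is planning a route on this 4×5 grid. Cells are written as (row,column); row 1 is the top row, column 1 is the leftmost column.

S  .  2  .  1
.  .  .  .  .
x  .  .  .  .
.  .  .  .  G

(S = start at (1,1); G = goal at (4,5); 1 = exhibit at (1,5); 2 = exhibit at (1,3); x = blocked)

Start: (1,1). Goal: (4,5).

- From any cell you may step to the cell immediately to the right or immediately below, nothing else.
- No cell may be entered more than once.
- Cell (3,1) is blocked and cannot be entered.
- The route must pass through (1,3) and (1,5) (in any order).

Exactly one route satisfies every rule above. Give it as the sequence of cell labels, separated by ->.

Moves only go right or down, so the column and row indices never decrease.
Route from (1,1): 4× right (reaching (1,5)), 3× down (reaching (4,5)) — 7 moves in all.
Check: all required cells visited.

(1,1) -> (1,2) -> (1,3) -> (1,4) -> (1,5) -> (2,5) -> (3,5) -> (4,5)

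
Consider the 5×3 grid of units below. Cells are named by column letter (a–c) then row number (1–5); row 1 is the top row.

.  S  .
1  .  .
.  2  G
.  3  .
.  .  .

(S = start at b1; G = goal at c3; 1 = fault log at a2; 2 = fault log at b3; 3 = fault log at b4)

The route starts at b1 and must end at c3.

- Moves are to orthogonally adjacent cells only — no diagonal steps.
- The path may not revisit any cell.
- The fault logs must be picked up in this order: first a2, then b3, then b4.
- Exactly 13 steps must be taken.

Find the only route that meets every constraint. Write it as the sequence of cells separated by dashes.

b1 - c1 - c2 - b2 - a2 - a3 - b3 - b4 - a4 - a5 - b5 - c5 - c4 - c3

The waypoints must appear in the order a2, b3, b4, with no cell reused.
Route from b1: right 1 to c1, down 1 to c2, left 2 to a2, down 1 to a3, right 1 to b3, down 1 to b4, left 1 to a4, down 1 to a5, right 2 to c5, up 2 to c3 — 13 moves in all.
Check: order respected (1 at step 4, 2 at step 6, 3 at step 7); 13 moves as required.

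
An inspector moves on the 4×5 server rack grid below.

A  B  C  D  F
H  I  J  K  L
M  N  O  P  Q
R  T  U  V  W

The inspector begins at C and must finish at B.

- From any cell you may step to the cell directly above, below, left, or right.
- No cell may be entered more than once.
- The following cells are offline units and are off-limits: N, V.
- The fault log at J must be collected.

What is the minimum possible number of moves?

3

Any route passes through J somewhere between C and B. Summing Manhattan distances along the two legs (C → J → B) gives a lower bound of 1 + 2 = 3 moves.
A route of 3 moves achieves this: C → J → I → B.
Since 3 matches the lower bound, it is optimal.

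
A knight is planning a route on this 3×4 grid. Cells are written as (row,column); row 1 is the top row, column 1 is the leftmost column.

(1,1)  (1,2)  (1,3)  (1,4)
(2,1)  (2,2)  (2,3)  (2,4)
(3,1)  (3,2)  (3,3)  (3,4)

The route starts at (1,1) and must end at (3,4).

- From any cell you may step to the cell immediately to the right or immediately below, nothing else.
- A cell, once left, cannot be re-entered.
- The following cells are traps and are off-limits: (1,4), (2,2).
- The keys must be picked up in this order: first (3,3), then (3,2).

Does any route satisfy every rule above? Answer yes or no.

no

(3,2) lies to the left of (3,3), so going from (3,3) to (3,2) would need a leftward move — but moves only go right/down, so (3,3) cannot be visited before (3,2).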